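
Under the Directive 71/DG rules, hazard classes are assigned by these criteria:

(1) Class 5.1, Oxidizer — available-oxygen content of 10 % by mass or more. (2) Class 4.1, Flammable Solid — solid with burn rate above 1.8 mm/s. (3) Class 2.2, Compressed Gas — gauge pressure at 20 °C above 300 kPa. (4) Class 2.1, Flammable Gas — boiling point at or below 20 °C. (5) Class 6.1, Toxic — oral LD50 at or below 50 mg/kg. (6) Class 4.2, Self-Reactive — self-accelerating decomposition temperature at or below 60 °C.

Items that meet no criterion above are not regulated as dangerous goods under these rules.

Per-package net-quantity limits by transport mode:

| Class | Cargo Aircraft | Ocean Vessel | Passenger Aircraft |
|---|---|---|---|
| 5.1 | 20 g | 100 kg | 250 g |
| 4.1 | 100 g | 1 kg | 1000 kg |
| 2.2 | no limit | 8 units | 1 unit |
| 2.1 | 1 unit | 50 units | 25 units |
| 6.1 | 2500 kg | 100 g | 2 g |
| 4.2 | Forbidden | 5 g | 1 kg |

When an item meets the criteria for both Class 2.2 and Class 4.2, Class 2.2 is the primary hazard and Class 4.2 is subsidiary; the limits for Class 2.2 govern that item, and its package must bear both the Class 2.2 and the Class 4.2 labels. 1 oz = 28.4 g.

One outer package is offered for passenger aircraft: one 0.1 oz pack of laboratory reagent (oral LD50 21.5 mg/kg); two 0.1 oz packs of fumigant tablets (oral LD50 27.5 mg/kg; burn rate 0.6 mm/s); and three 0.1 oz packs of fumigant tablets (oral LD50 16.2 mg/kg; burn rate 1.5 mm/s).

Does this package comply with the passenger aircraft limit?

No

The laboratory reagent has oral LD50 21.5 mg/kg, which is ≤ 50 mg/kg, so it is Class 6.1 (Toxic).
With oral LD50 27.5 mg/kg (≤ 50 mg/kg), the fumigant tablets fall in Class 6.1.
With oral LD50 16.2 mg/kg (≤ 50 mg/kg), the fumigant tablets fall in Class 6.1.
Class 6.1 net quantity: (one 0.1 oz pack = 2.84 g) + (two 0.1 oz packs = 5.68 g) + (three 0.1 oz packs = 8.52 g) = 17.04 g.
17.04 g > 2 g (passenger aircraft limit, Class 6.1) — over the limit.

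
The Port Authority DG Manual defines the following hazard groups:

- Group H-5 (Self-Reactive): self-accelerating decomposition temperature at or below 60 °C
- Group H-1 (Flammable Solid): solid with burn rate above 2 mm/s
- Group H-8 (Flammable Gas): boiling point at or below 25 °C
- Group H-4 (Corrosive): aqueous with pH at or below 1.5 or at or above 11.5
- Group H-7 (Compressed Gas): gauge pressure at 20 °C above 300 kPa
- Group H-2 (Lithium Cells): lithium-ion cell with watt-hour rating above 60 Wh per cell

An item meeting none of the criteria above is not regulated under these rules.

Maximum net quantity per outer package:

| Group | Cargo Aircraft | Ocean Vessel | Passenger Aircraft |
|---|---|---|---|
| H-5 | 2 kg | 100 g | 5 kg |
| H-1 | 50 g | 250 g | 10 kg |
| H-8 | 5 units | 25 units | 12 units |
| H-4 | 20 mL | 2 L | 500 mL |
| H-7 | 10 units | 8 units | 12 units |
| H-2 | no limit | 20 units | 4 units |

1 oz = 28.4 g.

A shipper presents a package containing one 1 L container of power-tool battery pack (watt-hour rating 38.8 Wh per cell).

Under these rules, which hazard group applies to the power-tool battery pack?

watt-hour rating 38.8 Wh per cell is not above 60 Wh per cell, so Group H-2 does not apply.
No criterion is met, so the item is not regulated.

Not regulated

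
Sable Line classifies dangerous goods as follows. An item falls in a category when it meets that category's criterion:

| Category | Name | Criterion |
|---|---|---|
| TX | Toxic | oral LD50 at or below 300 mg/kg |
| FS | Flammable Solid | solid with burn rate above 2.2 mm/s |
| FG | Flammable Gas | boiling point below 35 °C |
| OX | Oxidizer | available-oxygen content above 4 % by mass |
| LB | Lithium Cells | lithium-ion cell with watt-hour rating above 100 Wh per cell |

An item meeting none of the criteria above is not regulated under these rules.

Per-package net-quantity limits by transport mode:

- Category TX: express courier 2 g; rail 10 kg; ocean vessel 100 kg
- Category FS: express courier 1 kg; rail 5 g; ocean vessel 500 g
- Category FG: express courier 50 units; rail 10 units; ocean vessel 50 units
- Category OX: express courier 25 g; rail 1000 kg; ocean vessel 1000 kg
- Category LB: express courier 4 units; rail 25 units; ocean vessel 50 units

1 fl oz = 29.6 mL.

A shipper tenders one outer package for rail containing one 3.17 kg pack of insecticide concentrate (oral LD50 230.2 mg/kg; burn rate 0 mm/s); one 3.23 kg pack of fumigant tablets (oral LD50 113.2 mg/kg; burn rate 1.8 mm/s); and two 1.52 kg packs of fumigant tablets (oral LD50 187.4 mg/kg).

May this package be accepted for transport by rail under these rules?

Yes

Insecticide concentrate: oral LD50 230.2 mg/kg ≤ 300 mg/kg → Category TX (Toxic).
The fumigant tablets have oral LD50 113.2 mg/kg, which is ≤ 300 mg/kg, so they are Category TX (Toxic).
The fumigant tablets have oral LD50 187.4 mg/kg, which is ≤ 300 mg/kg, so they are Category TX (Toxic).
Total Category TX: 3.17 kg + 3.23 kg + (two 1.52 kg packs = 3.04 kg) = 9.44 kg.
9.44 kg ≤ 10 kg (rail limit, Category TX) — within limit.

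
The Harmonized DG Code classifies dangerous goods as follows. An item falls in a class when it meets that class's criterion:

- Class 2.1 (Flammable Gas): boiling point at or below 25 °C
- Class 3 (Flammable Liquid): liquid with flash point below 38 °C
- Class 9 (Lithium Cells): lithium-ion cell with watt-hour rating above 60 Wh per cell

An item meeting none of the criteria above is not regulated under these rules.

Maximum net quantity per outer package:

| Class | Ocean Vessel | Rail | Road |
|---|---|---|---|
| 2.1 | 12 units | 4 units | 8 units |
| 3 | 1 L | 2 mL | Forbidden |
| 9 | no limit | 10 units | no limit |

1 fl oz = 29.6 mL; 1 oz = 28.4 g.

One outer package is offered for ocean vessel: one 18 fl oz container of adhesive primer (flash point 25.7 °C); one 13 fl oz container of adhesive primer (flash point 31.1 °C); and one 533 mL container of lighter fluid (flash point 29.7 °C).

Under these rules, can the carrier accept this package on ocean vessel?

No

The adhesive primer has flash point 25.7 °C, which is < 38 °C, so it is Class 3 (Flammable Liquid).
With flash point 31.1 °C (< 38 °C), the adhesive primer falls in Class 3.
Flash point 29.7 °C meets the Class 3 criterion (Flammable Liquid), so the lighter fluid is Class 3.
Class 3 net quantity: (one 18 fl oz container = 532.8 mL) + (one 13 fl oz container = 384.8 mL) + 533 mL = 1450.6 mL.
1450.6 mL > 1 L (ocean vessel limit, Class 3) — over the limit.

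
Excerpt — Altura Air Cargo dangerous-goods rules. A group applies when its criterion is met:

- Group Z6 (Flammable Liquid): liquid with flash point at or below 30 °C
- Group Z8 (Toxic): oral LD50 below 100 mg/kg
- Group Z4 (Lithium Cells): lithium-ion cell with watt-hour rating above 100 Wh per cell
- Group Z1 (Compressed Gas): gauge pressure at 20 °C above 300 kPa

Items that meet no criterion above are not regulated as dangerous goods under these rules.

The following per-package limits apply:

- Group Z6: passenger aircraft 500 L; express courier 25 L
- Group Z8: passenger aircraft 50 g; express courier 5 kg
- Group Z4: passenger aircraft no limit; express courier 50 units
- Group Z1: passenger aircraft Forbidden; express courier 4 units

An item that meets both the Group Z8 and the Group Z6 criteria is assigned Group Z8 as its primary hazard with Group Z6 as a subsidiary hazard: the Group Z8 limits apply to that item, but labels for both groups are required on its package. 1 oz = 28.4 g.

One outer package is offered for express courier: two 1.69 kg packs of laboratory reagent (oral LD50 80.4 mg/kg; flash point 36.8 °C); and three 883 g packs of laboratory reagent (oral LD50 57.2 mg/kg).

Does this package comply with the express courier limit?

Oral LD50 80.4 mg/kg meets the Group Z8 criterion (Toxic), so the laboratory reagent is Group Z8.
The laboratory reagent has oral LD50 57.2 mg/kg, which is < 100 mg/kg, so it is Group Z8 (Toxic).
Total Group Z8: (two 1.69 kg packs = 3.38 kg) + (three 883 g packs = 2.649 kg) = 6.029 kg.
6.029 kg exceeds the express courier limit of 5 kg for Group Z8.

No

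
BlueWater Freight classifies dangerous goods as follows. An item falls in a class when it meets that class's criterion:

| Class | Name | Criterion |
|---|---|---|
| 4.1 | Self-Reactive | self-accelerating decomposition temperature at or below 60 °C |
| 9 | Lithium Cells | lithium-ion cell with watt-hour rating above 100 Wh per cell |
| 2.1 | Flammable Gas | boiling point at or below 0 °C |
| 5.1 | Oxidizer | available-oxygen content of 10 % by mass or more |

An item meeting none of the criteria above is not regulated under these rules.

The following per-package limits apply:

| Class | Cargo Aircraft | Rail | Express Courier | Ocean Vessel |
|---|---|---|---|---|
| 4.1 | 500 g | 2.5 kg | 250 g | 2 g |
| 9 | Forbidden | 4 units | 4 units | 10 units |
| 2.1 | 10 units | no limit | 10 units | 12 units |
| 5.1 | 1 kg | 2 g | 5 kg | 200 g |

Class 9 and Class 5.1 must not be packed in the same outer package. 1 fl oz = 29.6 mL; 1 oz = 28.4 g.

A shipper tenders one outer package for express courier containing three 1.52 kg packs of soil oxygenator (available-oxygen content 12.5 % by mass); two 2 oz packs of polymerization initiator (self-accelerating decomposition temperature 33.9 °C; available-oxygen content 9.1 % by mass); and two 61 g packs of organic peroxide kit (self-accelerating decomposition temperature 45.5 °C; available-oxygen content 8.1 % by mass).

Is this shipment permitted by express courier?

Yes

With available-oxygen content 12.5 % by mass (≥ 10 % by mass), the soil oxygenator falls in Class 5.1.
Self-accelerating decomposition temperature 33.9 °C meets the Class 4.1 criterion (Self-Reactive), so the polymerization initiator is Class 4.1.
Organic peroxide kit: self-accelerating decomposition temperature 45.5 °C ≤ 60 °C → Class 4.1 (Self-Reactive).
Class 4.1 net quantity: (two 2 oz packs = 113.6 g) + (two 61 g packs = 122 g) = 235.6 g.
235.6 g ≤ 250 g (express courier limit, Class 4.1) — within limit.
Class 5.1 quantity: three 1.52 kg packs = 4.56 kg.
4.56 kg is within the express courier limit of 5 kg for Class 5.1.
The segregation rule (Class 9 with Class 5.1) does not apply to Class 4.1 with Class 5.1.
Every hazard class is within its express courier limit and no segregation rule is violated.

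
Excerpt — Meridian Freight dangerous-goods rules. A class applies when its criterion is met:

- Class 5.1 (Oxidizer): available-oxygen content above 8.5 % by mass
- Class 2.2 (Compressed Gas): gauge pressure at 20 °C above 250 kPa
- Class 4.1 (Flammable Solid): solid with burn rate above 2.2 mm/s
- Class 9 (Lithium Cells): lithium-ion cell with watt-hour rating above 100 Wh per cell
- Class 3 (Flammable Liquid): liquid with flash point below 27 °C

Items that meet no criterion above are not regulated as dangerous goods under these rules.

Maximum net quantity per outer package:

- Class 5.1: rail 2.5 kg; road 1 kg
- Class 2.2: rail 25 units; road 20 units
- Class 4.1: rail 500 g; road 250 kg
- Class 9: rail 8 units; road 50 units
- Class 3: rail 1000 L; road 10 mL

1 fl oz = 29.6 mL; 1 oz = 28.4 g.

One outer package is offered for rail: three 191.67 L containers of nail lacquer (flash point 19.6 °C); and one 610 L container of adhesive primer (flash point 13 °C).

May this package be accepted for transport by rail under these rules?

No

Nail lacquer: flash point 19.6 °C < 27 °C → Class 3 (Flammable Liquid).
With flash point 13 °C (< 27 °C), the adhesive primer falls in Class 3.
Total Class 3: (three 191.67 L containers = 575.01 L) + 610 L = 1185.01 L.
That exceeds the Class 3 rail limit of 1000 L.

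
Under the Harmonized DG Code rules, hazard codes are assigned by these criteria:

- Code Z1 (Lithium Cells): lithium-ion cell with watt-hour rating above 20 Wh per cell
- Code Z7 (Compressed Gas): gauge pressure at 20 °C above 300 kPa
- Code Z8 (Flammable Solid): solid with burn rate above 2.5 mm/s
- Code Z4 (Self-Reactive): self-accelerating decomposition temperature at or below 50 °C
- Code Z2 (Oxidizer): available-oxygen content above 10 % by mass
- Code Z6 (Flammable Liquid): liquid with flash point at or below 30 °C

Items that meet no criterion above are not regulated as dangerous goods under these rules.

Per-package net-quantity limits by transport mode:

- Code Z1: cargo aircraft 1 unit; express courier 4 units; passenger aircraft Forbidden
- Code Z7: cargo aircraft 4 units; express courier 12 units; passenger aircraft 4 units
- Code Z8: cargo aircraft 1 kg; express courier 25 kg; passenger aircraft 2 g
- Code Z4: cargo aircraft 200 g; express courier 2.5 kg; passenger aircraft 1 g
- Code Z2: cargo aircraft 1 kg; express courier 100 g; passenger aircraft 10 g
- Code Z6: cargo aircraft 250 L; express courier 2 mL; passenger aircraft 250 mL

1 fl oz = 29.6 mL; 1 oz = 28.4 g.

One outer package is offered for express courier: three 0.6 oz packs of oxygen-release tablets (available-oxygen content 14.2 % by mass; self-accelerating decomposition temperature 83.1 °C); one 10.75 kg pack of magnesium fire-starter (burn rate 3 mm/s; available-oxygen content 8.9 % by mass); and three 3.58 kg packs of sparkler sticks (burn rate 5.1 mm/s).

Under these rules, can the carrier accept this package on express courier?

The oxygen-release tablets have available-oxygen content 14.2 % by mass, which is > 10 % by mass, so they are Code Z2 (Oxidizer).
With burn rate 3 mm/s (> 2.5 mm/s), the magnesium fire-starter falls in Code Z8.
Sparkler sticks: burn rate 5.1 mm/s > 2.5 mm/s → Code Z8 (Flammable Solid).
Code Z8 net quantity: 10.75 kg + (three 3.58 kg packs = 10.74 kg) = 21.49 kg.
21.49 kg is within the express courier limit of 25 kg for Code Z8.
Code Z2 quantity: three 0.6 oz packs = 51.12 g.
51.12 g ≤ 100 g (express courier limit, Code Z2) — within limit.
Every hazard code is within its express courier limit and no segregation rule is violated.

Yes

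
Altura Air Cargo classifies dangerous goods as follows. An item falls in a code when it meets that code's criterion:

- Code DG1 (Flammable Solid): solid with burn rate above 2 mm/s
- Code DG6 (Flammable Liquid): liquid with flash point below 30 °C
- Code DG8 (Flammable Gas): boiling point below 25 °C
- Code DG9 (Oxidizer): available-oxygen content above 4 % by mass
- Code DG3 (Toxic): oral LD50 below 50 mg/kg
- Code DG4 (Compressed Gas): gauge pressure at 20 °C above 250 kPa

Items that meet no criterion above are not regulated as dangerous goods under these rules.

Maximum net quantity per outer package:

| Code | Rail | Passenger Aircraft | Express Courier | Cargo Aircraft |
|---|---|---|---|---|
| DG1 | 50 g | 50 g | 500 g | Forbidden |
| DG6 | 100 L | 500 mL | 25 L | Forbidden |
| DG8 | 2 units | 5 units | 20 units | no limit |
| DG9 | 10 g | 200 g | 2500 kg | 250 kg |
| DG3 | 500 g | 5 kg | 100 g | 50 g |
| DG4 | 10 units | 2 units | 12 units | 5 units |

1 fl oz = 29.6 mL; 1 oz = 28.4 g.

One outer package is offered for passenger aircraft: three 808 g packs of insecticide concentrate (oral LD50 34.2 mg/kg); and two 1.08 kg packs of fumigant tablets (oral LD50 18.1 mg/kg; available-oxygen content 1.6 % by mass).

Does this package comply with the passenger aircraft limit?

Oral LD50 34.2 mg/kg meets the Code DG3 criterion (Toxic), so the insecticide concentrate is Code DG3.
Fumigant tablets: oral LD50 18.1 mg/kg < 50 mg/kg → Code DG3 (Toxic).
Code DG3 net quantity: (three 808 g packs = 2.424 kg) + (two 1.08 kg packs = 2.16 kg) = 4.584 kg.
4.584 kg ≤ 5 kg (passenger aircraft limit, Code DG3) — within limit.

Yes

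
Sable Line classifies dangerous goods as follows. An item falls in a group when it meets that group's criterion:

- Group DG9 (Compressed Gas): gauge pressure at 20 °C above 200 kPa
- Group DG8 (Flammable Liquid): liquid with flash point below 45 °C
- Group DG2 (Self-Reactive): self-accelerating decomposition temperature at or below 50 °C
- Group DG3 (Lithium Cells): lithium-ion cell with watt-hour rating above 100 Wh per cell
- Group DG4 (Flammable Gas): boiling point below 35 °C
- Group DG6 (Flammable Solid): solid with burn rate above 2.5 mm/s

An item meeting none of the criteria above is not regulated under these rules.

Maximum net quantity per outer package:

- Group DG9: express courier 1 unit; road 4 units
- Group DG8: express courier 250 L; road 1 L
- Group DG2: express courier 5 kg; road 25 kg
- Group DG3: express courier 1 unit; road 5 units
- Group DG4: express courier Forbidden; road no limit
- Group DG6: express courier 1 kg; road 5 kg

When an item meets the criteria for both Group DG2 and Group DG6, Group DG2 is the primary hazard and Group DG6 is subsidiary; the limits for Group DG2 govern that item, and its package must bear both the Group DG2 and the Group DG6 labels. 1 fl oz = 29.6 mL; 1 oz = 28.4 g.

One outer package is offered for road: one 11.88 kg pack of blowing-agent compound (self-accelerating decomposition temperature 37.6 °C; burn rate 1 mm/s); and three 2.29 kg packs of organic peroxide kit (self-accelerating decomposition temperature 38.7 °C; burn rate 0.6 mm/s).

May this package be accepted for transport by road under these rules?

Blowing-agent compound: self-accelerating decomposition temperature 37.6 °C ≤ 50 °C → Group DG2 (Self-Reactive).
The organic peroxide kit has self-accelerating decomposition temperature 38.7 °C, which is ≤ 50 °C, so it is Group DG2 (Self-Reactive).
Group DG2 net quantity: 11.88 kg + (three 2.29 kg packs = 6.87 kg) = 18.75 kg.
18.75 kg ≤ 25 kg (road limit, Group DG2) — within limit.

Yes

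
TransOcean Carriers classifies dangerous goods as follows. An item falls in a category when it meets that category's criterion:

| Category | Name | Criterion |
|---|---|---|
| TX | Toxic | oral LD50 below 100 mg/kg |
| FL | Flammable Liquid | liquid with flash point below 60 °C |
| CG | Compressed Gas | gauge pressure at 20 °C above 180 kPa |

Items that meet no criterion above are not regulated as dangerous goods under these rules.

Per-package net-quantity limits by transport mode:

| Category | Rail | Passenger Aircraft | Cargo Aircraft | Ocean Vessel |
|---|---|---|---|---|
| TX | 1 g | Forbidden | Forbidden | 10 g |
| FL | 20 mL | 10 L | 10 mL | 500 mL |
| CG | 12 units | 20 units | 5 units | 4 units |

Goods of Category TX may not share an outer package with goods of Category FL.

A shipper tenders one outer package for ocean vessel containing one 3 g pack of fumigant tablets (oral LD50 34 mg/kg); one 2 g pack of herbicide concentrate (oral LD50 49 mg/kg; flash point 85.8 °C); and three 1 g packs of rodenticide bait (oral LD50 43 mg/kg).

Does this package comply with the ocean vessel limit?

Yes

Oral LD50 34 mg/kg meets the Category TX criterion (Toxic), so the fumigant tablets are Category TX.
Oral LD50 49 mg/kg meets the Category TX criterion (Toxic), so the herbicide concentrate is Category TX.
The rodenticide bait has oral LD50 43 mg/kg, which is < 100 mg/kg, so it is Category TX (Toxic).
Category TX net quantity: 3 g + 2 g + (three 1 g packs = 3 g) = 8 g.
8 g ≤ 10 g (ocean vessel limit, Category TX) — within limit.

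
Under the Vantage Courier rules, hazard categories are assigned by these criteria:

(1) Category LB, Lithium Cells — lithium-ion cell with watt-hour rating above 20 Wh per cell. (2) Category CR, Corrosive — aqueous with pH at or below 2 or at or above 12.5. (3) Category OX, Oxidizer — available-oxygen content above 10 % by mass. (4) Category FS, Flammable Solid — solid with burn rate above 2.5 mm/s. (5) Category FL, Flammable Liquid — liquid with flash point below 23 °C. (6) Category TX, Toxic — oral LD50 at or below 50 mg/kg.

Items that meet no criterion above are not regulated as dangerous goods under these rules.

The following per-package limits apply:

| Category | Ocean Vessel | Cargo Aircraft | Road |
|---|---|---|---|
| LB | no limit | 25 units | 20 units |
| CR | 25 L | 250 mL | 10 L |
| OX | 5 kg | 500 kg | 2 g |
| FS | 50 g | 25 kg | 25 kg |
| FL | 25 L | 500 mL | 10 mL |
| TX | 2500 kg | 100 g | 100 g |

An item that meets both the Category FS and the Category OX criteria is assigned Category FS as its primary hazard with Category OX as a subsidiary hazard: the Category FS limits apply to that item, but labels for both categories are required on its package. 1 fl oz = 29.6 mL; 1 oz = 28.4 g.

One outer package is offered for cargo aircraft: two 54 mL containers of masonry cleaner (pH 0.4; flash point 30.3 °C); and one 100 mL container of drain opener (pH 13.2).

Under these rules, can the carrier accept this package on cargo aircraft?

Masonry cleaner: pH 0.4 ≤ 2 → Category CR (Corrosive).
Drain opener: pH 13.2 ≥ 12.5 → Category CR (Corrosive).
Total Category CR: (two 54 mL containers = 108 mL) + 100 mL = 208 mL.
208 mL ≤ 250 mL (cargo aircraft limit, Category CR) — within limit.

Yes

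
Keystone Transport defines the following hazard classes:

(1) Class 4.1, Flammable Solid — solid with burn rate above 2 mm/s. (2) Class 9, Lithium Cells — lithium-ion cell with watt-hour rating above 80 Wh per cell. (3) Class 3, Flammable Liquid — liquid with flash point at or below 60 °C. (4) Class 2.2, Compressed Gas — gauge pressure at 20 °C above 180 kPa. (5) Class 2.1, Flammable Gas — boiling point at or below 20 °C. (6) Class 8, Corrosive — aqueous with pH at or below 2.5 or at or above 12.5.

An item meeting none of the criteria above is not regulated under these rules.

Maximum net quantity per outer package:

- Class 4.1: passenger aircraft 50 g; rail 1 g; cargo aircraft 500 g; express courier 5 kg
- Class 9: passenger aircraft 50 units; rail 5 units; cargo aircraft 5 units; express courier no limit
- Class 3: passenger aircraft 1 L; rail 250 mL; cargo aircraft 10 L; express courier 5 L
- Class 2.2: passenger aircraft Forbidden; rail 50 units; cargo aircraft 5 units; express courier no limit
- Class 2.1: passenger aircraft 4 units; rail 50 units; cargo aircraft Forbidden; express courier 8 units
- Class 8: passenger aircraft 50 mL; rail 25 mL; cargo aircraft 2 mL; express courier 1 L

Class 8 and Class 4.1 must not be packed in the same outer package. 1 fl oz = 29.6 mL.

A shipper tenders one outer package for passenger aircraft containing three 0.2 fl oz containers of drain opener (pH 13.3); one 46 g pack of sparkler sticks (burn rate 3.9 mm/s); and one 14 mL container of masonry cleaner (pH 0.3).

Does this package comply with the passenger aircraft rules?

No

With pH 13.3 (≥ 12.5), the drain opener falls in Class 8.
With burn rate 3.9 mm/s (> 2 mm/s), the sparkler sticks fall in Class 4.1.
Masonry cleaner: pH 0.3 ≤ 2.5 → Class 8 (Corrosive).
Total Class 8: (three 0.2 fl oz containers = 17.76 mL) + 14 mL = 31.76 mL.
31.76 mL is within the passenger aircraft limit of 50 mL for Class 8.
Class 4.1 quantity: 46 g.
46 g is within the passenger aircraft limit of 50 g for Class 4.1.
Class 8 and Class 4.1 may not share an outer package.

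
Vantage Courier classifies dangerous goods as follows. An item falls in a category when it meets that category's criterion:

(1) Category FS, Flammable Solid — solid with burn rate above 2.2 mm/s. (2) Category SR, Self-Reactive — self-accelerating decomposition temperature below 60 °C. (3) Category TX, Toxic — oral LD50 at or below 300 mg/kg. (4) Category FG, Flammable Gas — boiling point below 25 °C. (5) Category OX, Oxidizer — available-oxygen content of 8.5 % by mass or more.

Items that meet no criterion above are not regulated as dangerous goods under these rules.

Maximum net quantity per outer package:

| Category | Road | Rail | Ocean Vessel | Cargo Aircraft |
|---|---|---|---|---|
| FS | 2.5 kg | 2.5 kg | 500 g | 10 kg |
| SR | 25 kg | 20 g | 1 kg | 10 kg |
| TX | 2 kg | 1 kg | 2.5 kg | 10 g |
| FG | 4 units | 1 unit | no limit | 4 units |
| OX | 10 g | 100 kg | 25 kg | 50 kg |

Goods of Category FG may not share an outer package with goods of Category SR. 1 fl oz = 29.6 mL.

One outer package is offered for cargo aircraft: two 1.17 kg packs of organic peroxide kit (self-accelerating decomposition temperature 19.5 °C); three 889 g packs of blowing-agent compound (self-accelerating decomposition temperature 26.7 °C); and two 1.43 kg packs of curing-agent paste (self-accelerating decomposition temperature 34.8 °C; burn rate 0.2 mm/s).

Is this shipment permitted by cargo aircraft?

Yes

The organic peroxide kit has self-accelerating decomposition temperature 19.5 °C, which is < 60 °C, so it is Category SR (Self-Reactive).
Blowing-agent compound: self-accelerating decomposition temperature 26.7 °C < 60 °C → Category SR (Self-Reactive).
With self-accelerating decomposition temperature 34.8 °C (< 60 °C), the curing-agent paste falls in Category SR.
Category SR net quantity: (two 1.17 kg packs = 2.34 kg) + (three 889 g packs = 2.667 kg) + (two 1.43 kg packs = 2.86 kg) = 7.867 kg.
7.867 kg ≤ 10 kg (cargo aircraft limit, Category SR) — within limit.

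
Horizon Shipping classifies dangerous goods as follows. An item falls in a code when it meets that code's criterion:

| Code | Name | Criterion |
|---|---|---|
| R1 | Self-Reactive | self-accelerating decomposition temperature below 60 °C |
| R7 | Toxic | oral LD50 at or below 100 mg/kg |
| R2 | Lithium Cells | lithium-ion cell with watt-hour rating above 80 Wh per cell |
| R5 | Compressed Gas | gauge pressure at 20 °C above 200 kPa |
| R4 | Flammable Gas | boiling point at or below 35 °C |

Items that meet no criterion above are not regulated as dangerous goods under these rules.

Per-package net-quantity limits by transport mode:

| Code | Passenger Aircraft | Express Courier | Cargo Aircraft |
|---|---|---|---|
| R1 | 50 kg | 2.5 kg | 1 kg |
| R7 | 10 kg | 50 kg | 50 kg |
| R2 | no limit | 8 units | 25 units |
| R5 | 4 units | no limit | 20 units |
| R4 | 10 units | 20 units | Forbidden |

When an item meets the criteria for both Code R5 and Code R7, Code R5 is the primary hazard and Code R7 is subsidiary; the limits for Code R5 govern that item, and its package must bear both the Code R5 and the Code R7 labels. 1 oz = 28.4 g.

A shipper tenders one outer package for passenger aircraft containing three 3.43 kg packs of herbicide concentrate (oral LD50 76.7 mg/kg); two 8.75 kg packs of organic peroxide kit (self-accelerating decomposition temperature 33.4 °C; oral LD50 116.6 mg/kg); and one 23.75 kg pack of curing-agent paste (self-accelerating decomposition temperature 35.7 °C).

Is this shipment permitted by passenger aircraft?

No

Oral LD50 76.7 mg/kg meets the Code R7 criterion (Toxic), so the herbicide concentrate is Code R7.
Self-accelerating decomposition temperature 33.4 °C meets the Code R1 criterion (Self-Reactive), so the organic peroxide kit is Code R1.
The curing-agent paste has self-accelerating decomposition temperature 35.7 °C, which is < 60 °C, so it is Code R1 (Self-Reactive).
Code R1 net quantity: (two 8.75 kg packs = 17.5 kg) + 23.75 kg = 41.25 kg.
41.25 kg is within the passenger aircraft limit of 50 kg for Code R1.
Code R7 quantity: three 3.43 kg packs = 10.29 kg.
That exceeds the Code R7 passenger aircraft limit of 10 kg.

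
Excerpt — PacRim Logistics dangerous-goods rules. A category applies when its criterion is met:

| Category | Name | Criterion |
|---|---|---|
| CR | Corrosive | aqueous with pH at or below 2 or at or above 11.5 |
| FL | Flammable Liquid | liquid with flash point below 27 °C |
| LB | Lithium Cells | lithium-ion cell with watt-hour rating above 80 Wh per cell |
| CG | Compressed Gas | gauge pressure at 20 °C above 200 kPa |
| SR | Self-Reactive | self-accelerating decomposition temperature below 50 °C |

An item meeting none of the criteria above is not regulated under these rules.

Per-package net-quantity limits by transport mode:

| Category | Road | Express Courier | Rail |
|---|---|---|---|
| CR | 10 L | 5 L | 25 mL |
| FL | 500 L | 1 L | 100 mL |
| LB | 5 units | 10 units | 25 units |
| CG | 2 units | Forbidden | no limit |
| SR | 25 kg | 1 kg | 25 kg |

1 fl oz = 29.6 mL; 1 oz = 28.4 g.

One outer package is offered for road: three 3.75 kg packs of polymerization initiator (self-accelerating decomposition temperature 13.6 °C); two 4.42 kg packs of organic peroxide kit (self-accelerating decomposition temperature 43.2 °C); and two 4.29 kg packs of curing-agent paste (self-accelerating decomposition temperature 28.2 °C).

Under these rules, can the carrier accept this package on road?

No

Self-accelerating decomposition temperature 13.6 °C meets the Category SR criterion (Self-Reactive), so the polymerization initiator is Category SR.
Organic peroxide kit: self-accelerating decomposition temperature 43.2 °C < 50 °C → Category SR (Self-Reactive).
The curing-agent paste has self-accelerating decomposition temperature 28.2 °C, which is < 50 °C, so it is Category SR (Self-Reactive).
Total Category SR: (three 3.75 kg packs = 11.25 kg) + (two 4.42 kg packs = 8.84 kg) + (two 4.29 kg packs = 8.58 kg) = 28.67 kg.
28.67 kg > 25 kg (road limit, Category SR) — over the limit.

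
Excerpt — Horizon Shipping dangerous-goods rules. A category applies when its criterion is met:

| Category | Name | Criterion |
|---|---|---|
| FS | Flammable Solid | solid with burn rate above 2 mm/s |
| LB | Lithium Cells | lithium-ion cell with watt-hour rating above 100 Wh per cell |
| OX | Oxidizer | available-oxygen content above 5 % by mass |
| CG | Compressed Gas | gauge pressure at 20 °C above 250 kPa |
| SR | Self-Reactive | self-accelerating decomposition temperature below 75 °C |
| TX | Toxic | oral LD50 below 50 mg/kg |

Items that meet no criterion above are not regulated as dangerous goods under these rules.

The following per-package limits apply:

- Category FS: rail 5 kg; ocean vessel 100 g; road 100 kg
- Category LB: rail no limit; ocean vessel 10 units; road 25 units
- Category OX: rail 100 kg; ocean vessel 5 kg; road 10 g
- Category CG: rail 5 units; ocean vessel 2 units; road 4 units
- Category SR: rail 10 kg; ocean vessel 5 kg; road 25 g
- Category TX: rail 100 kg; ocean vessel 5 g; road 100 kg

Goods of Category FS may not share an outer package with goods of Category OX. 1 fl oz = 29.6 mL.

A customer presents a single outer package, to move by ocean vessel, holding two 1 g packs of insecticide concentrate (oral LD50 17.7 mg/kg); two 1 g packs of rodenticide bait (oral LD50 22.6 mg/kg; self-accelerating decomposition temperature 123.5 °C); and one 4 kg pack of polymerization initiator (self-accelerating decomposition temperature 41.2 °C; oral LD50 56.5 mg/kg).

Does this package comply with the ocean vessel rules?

Yes

Oral LD50 17.7 mg/kg meets the Category TX criterion (Toxic), so the insecticide concentrate is Category TX.
With oral LD50 22.6 mg/kg (< 50 mg/kg), the rodenticide bait falls in Category TX.
With self-accelerating decomposition temperature 41.2 °C (< 75 °C), the polymerization initiator falls in Category SR.
Category TX net quantity: (two 1 g packs = 2 g) + (two 1 g packs = 2 g) = 4 g.
That is within the Category TX ocean vessel limit of 5 g.
Category SR quantity: 4 kg.
That is within the Category SR ocean vessel limit of 5 kg.
The segregation rule (Category FS with Category OX) does not apply to Category TX with Category SR.
Every hazard category is within its ocean vessel limit and no segregation rule is violated.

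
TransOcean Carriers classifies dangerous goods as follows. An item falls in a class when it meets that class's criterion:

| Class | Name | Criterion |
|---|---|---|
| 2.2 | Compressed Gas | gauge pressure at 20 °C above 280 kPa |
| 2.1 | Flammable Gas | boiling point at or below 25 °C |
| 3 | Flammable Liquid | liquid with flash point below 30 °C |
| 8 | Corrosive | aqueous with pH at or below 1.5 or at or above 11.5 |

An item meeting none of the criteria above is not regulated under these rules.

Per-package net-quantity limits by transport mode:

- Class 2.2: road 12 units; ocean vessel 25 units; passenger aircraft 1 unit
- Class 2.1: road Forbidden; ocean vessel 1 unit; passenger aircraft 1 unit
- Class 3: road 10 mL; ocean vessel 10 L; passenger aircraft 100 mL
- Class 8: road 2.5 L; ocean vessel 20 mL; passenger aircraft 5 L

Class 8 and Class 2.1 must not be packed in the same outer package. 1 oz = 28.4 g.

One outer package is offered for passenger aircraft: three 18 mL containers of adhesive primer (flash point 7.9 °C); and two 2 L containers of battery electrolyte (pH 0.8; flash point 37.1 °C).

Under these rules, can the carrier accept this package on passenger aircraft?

Yes

Adhesive primer: flash point 7.9 °C < 30 °C → Class 3 (Flammable Liquid).
With pH 0.8 (≤ 1.5), the battery electrolyte falls in Class 8.
Class 8 quantity: two 2 L containers = 4 L.
4 L is within the passenger aircraft limit of 5 L for Class 8.
Class 3 quantity: three 18 mL containers = 54 mL.
54 mL is within the passenger aircraft limit of 100 mL for Class 3.
The segregation rule (Class 8 with Class 2.1) does not apply to Class 8 with Class 3.
Every hazard class is within its passenger aircraft limit and no segregation rule is violated.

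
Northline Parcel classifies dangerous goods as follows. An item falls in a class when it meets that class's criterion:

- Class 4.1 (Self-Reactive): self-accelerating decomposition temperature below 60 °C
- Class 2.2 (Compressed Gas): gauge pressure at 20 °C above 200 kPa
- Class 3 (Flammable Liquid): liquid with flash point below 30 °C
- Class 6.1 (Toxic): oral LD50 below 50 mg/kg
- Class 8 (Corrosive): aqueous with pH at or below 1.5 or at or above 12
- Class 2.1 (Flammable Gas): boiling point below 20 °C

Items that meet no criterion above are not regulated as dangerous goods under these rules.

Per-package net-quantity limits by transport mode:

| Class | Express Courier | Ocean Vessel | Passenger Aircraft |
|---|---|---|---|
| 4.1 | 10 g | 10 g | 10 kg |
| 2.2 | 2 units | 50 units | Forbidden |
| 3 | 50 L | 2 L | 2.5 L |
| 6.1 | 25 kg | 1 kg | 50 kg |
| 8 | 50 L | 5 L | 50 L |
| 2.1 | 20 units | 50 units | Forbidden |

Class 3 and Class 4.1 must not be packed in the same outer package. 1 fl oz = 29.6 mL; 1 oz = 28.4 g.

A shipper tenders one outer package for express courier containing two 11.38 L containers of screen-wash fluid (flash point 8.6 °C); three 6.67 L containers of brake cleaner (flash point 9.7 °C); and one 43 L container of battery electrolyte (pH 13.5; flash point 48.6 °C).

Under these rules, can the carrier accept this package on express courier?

Flash point 8.6 °C meets the Class 3 criterion (Flammable Liquid), so the screen-wash fluid is Class 3.
Brake cleaner: flash point 9.7 °C < 30 °C → Class 3 (Flammable Liquid).
pH 13.5 meets the Class 8 criterion (Corrosive), so the battery electrolyte is Class 8.
Class 3 net quantity: (two 11.38 L containers = 22.76 L) + (three 6.67 L containers = 20.01 L) = 42.77 L.
42.77 L is within the express courier limit of 50 L for Class 3.
Class 8 quantity: 43 L.
That is within the Class 8 express courier limit of 50 L.
The segregation rule (Class 3 with Class 4.1) does not apply to Class 3 with Class 8.
Every hazard class is within its express courier limit and no segregation rule is violated.

Yes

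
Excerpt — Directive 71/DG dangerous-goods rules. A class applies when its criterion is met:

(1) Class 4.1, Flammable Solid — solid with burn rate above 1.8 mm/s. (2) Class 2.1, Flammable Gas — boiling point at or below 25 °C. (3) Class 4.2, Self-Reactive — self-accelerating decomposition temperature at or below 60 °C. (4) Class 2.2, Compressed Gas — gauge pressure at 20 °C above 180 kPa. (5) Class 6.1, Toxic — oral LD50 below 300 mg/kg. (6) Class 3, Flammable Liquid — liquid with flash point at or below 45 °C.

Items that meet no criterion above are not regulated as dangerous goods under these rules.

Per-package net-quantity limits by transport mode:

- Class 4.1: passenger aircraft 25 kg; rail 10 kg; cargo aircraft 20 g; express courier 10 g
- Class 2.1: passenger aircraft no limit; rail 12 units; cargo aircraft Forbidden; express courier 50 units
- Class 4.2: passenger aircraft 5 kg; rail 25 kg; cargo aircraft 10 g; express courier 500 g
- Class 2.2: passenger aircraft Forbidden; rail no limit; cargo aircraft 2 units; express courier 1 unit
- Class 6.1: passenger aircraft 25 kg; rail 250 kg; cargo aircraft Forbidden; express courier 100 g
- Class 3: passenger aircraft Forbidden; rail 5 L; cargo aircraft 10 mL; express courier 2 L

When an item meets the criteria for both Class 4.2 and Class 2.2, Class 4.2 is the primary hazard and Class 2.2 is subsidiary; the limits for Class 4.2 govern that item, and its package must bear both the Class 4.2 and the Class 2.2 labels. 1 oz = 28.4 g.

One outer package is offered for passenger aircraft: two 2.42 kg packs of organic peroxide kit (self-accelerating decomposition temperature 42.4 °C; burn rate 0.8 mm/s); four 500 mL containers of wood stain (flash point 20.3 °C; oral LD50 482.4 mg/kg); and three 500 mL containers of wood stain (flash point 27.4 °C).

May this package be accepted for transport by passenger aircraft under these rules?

No

With self-accelerating decomposition temperature 42.4 °C (≤ 60 °C), the organic peroxide kit falls in Class 4.2.
The wood stain has flash point 20.3 °C, which is ≤ 45 °C, so it is Class 3 (Flammable Liquid).
With flash point 27.4 °C (≤ 45 °C), the wood stain falls in Class 3.
Total Class 3: (four 500 mL containers = 2 L) + (three 500 mL containers = 1.5 L) = 3.5 L.
By passenger aircraft, Class 3 is Forbidden regardless of quantity.
Class 4.2 quantity: two 2.42 kg packs = 4.84 kg.
4.84 kg is within the passenger aircraft limit of 5 kg for Class 4.2.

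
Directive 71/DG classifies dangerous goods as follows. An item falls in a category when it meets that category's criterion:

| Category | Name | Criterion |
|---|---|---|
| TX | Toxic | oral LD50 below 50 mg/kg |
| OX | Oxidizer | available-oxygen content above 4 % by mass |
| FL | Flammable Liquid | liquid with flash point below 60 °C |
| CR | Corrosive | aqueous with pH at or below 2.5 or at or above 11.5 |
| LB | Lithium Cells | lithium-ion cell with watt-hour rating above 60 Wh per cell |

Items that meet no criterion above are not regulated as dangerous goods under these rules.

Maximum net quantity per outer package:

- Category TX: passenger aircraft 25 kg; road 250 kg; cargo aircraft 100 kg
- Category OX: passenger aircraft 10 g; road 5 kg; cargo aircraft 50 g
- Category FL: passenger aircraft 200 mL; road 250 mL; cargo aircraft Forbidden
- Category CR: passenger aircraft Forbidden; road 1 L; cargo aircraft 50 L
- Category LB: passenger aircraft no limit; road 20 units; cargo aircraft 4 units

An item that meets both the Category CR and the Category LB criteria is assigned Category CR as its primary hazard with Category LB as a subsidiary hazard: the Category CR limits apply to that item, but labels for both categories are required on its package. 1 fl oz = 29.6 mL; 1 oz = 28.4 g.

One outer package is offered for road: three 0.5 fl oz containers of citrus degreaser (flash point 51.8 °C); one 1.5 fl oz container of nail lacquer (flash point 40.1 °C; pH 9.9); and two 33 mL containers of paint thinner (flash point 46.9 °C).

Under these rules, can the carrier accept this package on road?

Flash point 51.8 °C meets the Category FL criterion (Flammable Liquid), so the citrus degreaser is Category FL.
Flash point 40.1 °C meets the Category FL criterion (Flammable Liquid), so the nail lacquer is Category FL.
Paint thinner: flash point 46.9 °C < 60 °C → Category FL (Flammable Liquid).
Category FL net quantity: (three 0.5 fl oz containers = 44.4 mL) + (one 1.5 fl oz container = 44.4 mL) + (two 33 mL containers = 66 mL) = 154.8 mL.
That is within the Category FL road limit of 250 mL.

Yes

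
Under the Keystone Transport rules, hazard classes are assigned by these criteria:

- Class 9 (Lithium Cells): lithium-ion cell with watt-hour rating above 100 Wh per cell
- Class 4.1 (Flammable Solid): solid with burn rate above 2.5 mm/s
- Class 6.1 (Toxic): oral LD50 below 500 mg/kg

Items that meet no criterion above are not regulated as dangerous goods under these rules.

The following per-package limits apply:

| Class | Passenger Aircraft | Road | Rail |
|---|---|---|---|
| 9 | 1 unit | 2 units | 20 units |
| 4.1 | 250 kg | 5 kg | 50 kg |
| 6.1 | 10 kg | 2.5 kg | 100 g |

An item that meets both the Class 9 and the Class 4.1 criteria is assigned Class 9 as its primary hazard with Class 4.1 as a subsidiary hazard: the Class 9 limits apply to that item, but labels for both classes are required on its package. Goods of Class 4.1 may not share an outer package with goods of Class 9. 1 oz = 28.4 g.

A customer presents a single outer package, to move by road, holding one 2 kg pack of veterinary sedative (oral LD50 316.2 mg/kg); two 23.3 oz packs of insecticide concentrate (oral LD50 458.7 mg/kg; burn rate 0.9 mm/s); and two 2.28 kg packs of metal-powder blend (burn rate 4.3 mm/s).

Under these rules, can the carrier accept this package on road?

No

Veterinary sedative: oral LD50 316.2 mg/kg < 500 mg/kg → Class 6.1 (Toxic).
With oral LD50 458.7 mg/kg (< 500 mg/kg), the insecticide concentrate falls in Class 6.1.
The metal-powder blend has burn rate 4.3 mm/s, which is > 2.5 mm/s, so it is Class 4.1 (Flammable Solid).
Class 6.1 net quantity: 2 kg + (two 23.3 oz packs = 1323.44 g) = 3323.44 g.
That exceeds the Class 6.1 road limit of 2.5 kg.
Class 4.1 quantity: two 2.28 kg packs = 4.56 kg.
4.56 kg is within the road limit of 5 kg for Class 4.1.
The segregation rule (Class 4.1 with Class 9) does not apply to Class 6.1 with Class 4.1.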